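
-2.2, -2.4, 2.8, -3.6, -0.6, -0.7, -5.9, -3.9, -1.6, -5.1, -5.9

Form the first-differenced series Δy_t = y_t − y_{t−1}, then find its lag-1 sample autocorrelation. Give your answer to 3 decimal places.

First differences Δy: -0.2, 5.2, -6.4, 3.0, -0.1, -5.2, 2.0, 2.3, -3.5, -0.8
Mean of differences = -0.3700
Numerator Σ(Δy_t−Δȳ)(Δy_{t+1}−Δȳ) = -65.4859
Denominator Σ(Δy_t−Δȳ)² = 124.9010
r_1(Δy) = -65.4859 / 124.9010 = -0.524

-0.524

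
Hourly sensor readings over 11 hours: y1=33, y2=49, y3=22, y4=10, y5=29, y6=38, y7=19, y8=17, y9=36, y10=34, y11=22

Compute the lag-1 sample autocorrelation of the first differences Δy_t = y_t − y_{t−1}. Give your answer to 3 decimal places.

First differences Δy: 16, -27, -12, 19, 9, -19, -2, 19, -2, -12
Mean of differences = -1.1000
Numerator Σ(Δy_t−Δȳ)(Δy_{t+1}−Δȳ) = -367.7100
Denominator Σ(Δy_t−Δȳ)² = 2432.9000
r_1(Δy) = -367.7100 / 2432.9000 = -0.151

-0.151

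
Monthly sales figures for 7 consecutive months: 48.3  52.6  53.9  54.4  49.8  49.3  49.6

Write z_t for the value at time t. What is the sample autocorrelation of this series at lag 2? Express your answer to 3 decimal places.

-0.296

Mean z̄ = (48.3 + 52.6 + 53.9 + 54.4 + 49.8 + 49.3 + 49.6)/7 = 51.1286
Deviations from mean: -2.8286, 1.4714, 2.7714, 3.2714, -1.3286, -1.8286, -1.5286
Σ(z_t−z̄)(z_{t+2}−z̄) = (-7.8392) + (4.8137) + (-3.6820) + (-5.9820) + (2.0308) = -10.6588
Denominator Σ(z_t−z̄)² = 35.9943
r_2 = -10.6588 / 35.9943 = -0.296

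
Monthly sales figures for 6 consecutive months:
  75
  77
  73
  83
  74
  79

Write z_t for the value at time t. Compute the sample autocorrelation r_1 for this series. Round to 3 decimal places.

-0.700

Mean z̄ = (75 + 77 + 73 + 83 + 74 + 79)/6 = 76.8333
Deviations from mean: -1.8333, 0.1667, -3.8333, 6.1667, -2.8333, 2.1667
Σ(z_t−z̄)(z_{t+1}−z̄) = (-0.3056) + (-0.6389) + (-23.6389) + (-17.4722) + (-6.1389) = -48.1944
Denominator Σ(z_t−z̄)² = 68.8333
r_1 = -48.1944 / 68.8333 = -0.700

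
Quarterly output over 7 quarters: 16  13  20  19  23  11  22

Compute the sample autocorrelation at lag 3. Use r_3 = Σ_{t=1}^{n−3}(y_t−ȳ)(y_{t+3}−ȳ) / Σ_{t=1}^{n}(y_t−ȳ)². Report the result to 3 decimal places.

-0.299

Mean ȳ = (16 + 13 + 20 + 19 + 23 + 11 + 22)/7 = 17.7143
Deviations from mean: -1.7143, -4.7143, 2.2857, 1.2857, 5.2857, -6.7143, 4.2857
Numerator Σ_{t=1}^{4}(y_t−ȳ)(y_{t+3}−ȳ) = -36.9592
Denominator Σ(y_t−ȳ)² = 123.4286
r_3 = -36.9592 / 123.4286 = -0.299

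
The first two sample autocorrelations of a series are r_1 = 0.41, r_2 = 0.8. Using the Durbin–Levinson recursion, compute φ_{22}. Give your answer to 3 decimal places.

φ_{22} = (r_2 − r_1²) / (1 − r_1²)
r_1² = (0.41)² = 0.1681
Numerator = 0.8 − 0.1681 = 0.6319; denominator = 1 − 0.1681 = 0.8319
φ_{22} = 0.6319 / 0.8319 = 0.760

0.760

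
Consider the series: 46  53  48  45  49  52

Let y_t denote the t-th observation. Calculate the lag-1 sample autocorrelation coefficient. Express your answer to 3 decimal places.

Mean ȳ = (46 + 53 + 48 + 45 + 49 + 52)/6 = 48.8333
Σ(y_t−ȳ)(y_{t+1}−ȳ) = (-11.8056) + (-3.4722) + (3.1944) + (-0.6389) + (0.5278) = -12.1944
Denominator Σ(y_t−ȳ)² = 50.8333
r_1 = -12.1944 / 50.8333 = -0.240

-0.240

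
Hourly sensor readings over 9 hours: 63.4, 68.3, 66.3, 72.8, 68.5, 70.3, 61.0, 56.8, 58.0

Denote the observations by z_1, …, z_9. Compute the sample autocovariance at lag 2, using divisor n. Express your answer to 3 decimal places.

Mean z̄ = (63.4 + 68.3 + 66.3 + 72.8 + 68.5 + 70.3 + 61.0 + 56.8 + 58.0)/9 = 65.0444
Σ_{t=1}^{7}(z_t−z̄)(z_{t+2}−z̄) = 39.4683
γ_2 = 39.4683 / 9 = 4.385

4.385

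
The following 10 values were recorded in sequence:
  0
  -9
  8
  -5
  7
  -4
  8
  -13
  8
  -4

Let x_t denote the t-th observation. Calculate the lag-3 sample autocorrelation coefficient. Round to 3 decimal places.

-0.527

Mean x̄ = (0 − 9 + 8 − 5 + 7 − 4 + 8 − 13 + 8 − 4)/10 = -0.4000
Σ(x_t−x̄)(x_{t+3}−x̄) = (-1.8400) + (-63.6400) + (-30.2400) + (-38.6400) + (-93.2400) + (-30.2400) + (-30.2400) = -288.0800
Denominator Σ(x_t−x̄)² = 546.4000
r_3 = -288.0800 / 546.4000 = -0.527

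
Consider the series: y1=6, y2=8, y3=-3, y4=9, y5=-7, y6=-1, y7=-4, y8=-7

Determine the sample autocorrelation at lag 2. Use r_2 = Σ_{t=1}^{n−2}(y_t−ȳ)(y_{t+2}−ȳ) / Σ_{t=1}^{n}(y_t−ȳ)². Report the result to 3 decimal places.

0.332

Mean ȳ = (6 + 8 − 3 + 9 − 7 − 1 − 4 − 7)/8 = 0.1250
Deviations from mean: 5.8750, 7.8750, -3.1250, 8.8750, -7.1250, -1.1250, -4.1250, -7.1250
Σ(y_t−ȳ)(y_{t+2}−ȳ) = (-18.3594) + (69.8906) + (22.2656) + (-9.9844) + (29.3906) + (8.0156) = 101.2188
Denominator Σ(y_t−ȳ)² = 304.8750
r_2 = 101.2188 / 304.8750 = 0.332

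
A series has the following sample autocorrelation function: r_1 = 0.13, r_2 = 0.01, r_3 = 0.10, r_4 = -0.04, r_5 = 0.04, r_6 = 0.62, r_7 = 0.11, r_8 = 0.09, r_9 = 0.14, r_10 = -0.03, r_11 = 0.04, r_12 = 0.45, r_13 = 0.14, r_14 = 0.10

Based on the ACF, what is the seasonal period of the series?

The largest autocorrelation is r_6 = 0.62, with a weaker echo at lag 12 (0.45); the remaining lags stay at or below 0.14.
The dominant spike at lag 6 indicates a seasonal period of 6.

6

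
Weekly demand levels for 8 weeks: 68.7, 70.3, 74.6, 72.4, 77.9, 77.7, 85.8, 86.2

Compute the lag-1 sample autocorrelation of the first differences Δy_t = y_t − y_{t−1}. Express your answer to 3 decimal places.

-0.757

First differences Δy: 1.6, 4.3, -2.2, 5.5, -0.2, 8.1, 0.4
Mean of differences = 2.5000
Numerator Σ(Δy_t−Δȳ)(Δy_{t+1}−Δȳ) = -59.1600
Denominator Σ(Δy_t−Δȳ)² = 78.2000
r_1(Δy) = -59.1600 / 78.2000 = -0.757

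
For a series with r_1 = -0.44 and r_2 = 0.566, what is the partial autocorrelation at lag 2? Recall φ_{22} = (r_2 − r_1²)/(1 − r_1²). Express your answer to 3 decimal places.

φ_{22} = (r_2 − r_1²) / (1 − r_1²)
r_1² = (-0.44)² = 0.1936
Numerator = 0.566 − 0.1936 = 0.3724; denominator = 1 − 0.1936 = 0.8064
φ_{22} = 0.3724 / 0.8064 = 0.462

0.462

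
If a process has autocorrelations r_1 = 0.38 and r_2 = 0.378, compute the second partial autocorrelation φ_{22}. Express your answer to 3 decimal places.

φ_{22} = (r_2 − r_1²) / (1 − r_1²)
r_1² = (0.38)² = 0.1444
Numerator = 0.378 − 0.1444 = 0.2336; denominator = 1 − 0.1444 = 0.8556
φ_{22} = 0.2336 / 0.8556 = 0.273

0.273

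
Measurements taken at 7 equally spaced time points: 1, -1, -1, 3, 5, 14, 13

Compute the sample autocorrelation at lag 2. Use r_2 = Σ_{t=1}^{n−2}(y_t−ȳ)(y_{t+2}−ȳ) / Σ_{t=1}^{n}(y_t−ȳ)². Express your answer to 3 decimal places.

Mean ȳ = (1 − 1 − 1 + 3 + 5 + 14 + 13)/7 = 4.8571
Deviations from mean: -3.8571, -5.8571, -5.8571, -1.8571, 0.1429, 9.1429, 8.1429
Σ(y_t−ȳ)(y_{t+2}−ȳ) = (22.5918) + (10.8776) + (-0.8367) + (-16.9796) + (1.1633) = 16.8163
Denominator Σ(y_t−ȳ)² = 236.8571
r_2 = 16.8163 / 236.8571 = 0.071

0.071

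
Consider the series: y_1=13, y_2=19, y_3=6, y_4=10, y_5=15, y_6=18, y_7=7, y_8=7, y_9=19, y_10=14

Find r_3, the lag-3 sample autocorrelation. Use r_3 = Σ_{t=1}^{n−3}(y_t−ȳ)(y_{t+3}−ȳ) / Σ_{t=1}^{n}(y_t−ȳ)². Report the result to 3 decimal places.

0.028

Mean ȳ = (13 + 19 + 6 + 10 + 15 + 18 + 7 + 7 + 19 + 14)/10 = 12.8000
Numerator Σ_{t=1}^{7}(y_t−ȳ)(y_{t+3}−ȳ) = 6.4800
Denominator Σ(y_t−ȳ)² = 231.6000
r_3 = 6.4800 / 231.6000 = 0.028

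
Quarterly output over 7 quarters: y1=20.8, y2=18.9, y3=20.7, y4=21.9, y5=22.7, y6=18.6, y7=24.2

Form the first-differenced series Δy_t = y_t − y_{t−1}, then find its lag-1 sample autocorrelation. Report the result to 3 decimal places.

First differences Δy: -1.9, 1.8, 1.2, 0.8, -4.1, 5.6
Mean of differences = 0.5667
Numerator Σ(Δy_t−Δȳ)(Δy_{t+1}−Δȳ) = -26.6911
Denominator Σ(Δy_t−Δȳ)² = 55.1733
r_1(Δy) = -26.6911 / 55.1733 = -0.484

-0.484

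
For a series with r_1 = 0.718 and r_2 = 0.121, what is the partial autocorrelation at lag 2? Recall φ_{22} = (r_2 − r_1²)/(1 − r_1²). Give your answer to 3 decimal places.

φ_{22} = (r_2 − r_1²) / (1 − r_1²)
r_1² = (0.718)² = 0.515524
Numerator = 0.121 − 0.5155 = -0.3945; denominator = 1 − 0.5155 = 0.4845
φ_{22} = -0.3945 / 0.4845 = -0.814

-0.814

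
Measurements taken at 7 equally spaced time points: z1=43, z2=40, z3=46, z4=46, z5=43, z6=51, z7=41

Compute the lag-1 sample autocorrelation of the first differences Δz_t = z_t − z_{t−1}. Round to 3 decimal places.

-0.545

First differences Δz: -3, 6, 0, -3, 8, -10
Mean of differences = -0.3333
Numerator Σ(Δz_t−Δz̄)(Δz_{t+1}−Δz̄) = -118.4444
Denominator Σ(Δz_t−Δz̄)² = 217.3333
r_1(Δz) = -118.4444 / 217.3333 = -0.545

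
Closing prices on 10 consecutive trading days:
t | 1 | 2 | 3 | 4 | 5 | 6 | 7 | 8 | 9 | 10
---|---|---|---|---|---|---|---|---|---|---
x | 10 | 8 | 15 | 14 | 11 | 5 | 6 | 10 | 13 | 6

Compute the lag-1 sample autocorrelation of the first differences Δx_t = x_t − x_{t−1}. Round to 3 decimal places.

-0.052

First differences Δx: -2, 7, -1, -3, -6, 1, 4, 3, -7
Mean of differences = -0.4444
Numerator Σ(Δx_t−Δx̄)(Δx_{t+1}−Δx̄) = -8.9753
Denominator Σ(Δx_t−Δx̄)² = 172.2222
r_1(Δx) = -8.9753 / 172.2222 = -0.052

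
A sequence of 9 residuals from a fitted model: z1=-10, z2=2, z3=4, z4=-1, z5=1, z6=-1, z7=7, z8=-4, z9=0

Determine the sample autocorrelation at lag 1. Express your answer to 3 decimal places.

-0.273

Mean z̄ = (-10 + 2 + 4 − 1 + 1 − 1 + 7 − 4 + 0)/9 = -0.2222
Numerator Σ_{t=1}^{8}(z_t−z̄)(z_{t+1}−z̄) = -51.2716
Denominator Σ(z_t−z̄)² = 187.5556
r_1 = -51.2716 / 187.5556 = -0.273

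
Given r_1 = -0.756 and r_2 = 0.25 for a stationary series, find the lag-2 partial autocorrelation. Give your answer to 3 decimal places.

φ_{22} = (r_2 − r_1²) / (1 − r_1²)
r_1² = (-0.756)² = 0.571536
Numerator = 0.25 − 0.5715 = -0.3215; denominator = 1 − 0.5715 = 0.4285
φ_{22} = -0.3215 / 0.4285 = -0.750

-0.750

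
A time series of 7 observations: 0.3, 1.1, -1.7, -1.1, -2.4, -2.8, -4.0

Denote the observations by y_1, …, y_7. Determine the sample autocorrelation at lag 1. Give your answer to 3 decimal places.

Mean ȳ = (0.3 + 1.1 − 1.7 − 1.1 − 2.4 − 2.8 − 4.0)/7 = -1.5143
Deviations from mean: 1.8143, 2.6143, -0.1857, 0.4143, -0.8857, -1.2857, -2.4857
Σ(y_t−ȳ)(y_{t+1}−ȳ) = (4.7431) + (-0.4855) + (-0.0769) + (-0.3669) + (1.1388) + (3.1959) = 8.1484
Denominator Σ(y_t−ȳ)² = 18.9486
r_1 = 8.1484 / 18.9486 = 0.430

0.430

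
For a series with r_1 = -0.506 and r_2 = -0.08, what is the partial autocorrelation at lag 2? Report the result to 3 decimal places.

φ_{22} = (r_2 − r_1²) / (1 − r_1²)
r_1² = (-0.506)² = 0.256036
Numerator = -0.08 − 0.2560 = -0.3360; denominator = 1 − 0.2560 = 0.7440
φ_{22} = -0.3360 / 0.7440 = -0.452

-0.452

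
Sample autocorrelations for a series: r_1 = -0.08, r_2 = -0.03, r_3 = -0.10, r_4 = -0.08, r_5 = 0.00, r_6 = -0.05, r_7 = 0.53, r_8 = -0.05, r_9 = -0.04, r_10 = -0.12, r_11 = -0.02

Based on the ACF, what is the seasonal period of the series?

The largest autocorrelation is r_7 = 0.53; the remaining lags stay at or below 0.00.
The dominant spike at lag 7 indicates a seasonal period of 7.

7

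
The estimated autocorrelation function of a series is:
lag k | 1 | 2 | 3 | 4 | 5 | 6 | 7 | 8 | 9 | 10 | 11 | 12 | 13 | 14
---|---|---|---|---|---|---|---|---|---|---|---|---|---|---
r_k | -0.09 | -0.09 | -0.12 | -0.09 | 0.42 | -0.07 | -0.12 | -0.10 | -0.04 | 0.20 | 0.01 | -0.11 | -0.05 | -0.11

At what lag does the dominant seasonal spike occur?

5

The largest autocorrelation is r_5 = 0.42, with a weaker echo at lag 10 (0.20); the remaining lags stay at or below 0.01.
The dominant spike at lag 5 indicates a seasonal period of 5.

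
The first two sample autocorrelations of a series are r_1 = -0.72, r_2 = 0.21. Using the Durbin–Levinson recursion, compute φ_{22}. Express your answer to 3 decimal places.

-0.640

φ_{22} = (r_2 − r_1²) / (1 − r_1²)
r_1² = (-0.72)² = 0.5184
Numerator = 0.21 − 0.5184 = -0.3084; denominator = 1 − 0.5184 = 0.4816
φ_{22} = -0.3084 / 0.4816 = -0.640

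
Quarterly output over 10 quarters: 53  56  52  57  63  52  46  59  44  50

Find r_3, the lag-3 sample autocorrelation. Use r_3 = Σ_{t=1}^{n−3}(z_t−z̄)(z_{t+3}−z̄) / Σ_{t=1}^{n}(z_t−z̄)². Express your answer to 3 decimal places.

Mean z̄ = (53 + 56 + 52 + 57 + 63 + 52 + 46 + 59 + 44 + 50)/10 = 53.2000
Σ(z_t−z̄)(z_{t+3}−z̄) = (-0.7600) + (27.4400) + (1.4400) + (-27.3600) + (56.8400) + (11.0400) + (23.0400) = 91.6800
Denominator Σ(z_t−z̄)² = 301.6000
r_3 = 91.6800 / 301.6000 = 0.304

0.304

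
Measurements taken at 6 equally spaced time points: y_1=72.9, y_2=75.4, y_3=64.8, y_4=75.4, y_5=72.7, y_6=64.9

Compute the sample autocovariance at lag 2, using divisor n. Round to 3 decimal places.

-4.962

Mean ȳ = (72.9 + 75.4 + 64.8 + 75.4 + 72.7 + 64.9)/6 = 71.0167
Σ_{t=1}^{4}(y_t−ȳ)(y_{t+2}−ȳ) = -29.7706
γ_2 = -29.7706 / 6 = -4.962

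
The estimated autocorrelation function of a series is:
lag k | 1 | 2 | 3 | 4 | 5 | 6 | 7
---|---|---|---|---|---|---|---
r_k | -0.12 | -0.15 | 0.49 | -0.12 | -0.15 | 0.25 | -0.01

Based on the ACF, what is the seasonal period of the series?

3

The largest autocorrelation is r_3 = 0.49, with a weaker echo at lag 6 (0.25); the remaining lags stay at or below -0.01.
The dominant spike at lag 3 indicates a seasonal period of 3.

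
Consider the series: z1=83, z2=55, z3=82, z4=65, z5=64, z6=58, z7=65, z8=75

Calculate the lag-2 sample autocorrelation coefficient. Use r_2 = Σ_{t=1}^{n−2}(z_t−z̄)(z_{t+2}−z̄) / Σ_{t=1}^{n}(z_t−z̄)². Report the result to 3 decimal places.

0.215

Mean z̄ = (83 + 55 + 82 + 65 + 64 + 58 + 65 + 75)/8 = 68.3750
Deviations from mean: 14.6250, -13.3750, 13.6250, -3.3750, -4.3750, -10.3750, -3.3750, 6.6250
Σ(z_t−z̄)(z_{t+2}−z̄) = (199.2656) + (45.1406) + (-59.6094) + (35.0156) + (14.7656) + (-68.7344) = 165.8438
Denominator Σ(z_t−z̄)² = 771.8750
r_2 = 165.8438 / 771.8750 = 0.215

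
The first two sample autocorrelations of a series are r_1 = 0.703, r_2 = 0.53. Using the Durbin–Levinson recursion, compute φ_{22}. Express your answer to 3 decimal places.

0.071

φ_{22} = (r_2 − r_1²) / (1 − r_1²)
r_1² = (0.703)² = 0.494209
Numerator = 0.53 − 0.4942 = 0.0358; denominator = 1 − 0.4942 = 0.5058
φ_{22} = 0.0358 / 0.5058 = 0.071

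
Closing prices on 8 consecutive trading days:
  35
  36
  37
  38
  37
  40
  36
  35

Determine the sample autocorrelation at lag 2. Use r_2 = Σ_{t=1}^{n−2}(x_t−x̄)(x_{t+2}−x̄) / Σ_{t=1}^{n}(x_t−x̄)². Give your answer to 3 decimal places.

Mean x̄ = (35 + 36 + 37 + 38 + 37 + 40 + 36 + 35)/8 = 36.7500
Deviations from mean: -1.7500, -0.7500, 0.2500, 1.2500, 0.2500, 3.2500, -0.7500, -1.7500
Σ(x_t−x̄)(x_{t+2}−x̄) = (-0.4375) + (-0.9375) + (0.0625) + (4.0625) + (-0.1875) + (-5.6875) = -3.1250
Denominator Σ(x_t−x̄)² = 19.5000
r_2 = -3.1250 / 19.5000 = -0.160

-0.160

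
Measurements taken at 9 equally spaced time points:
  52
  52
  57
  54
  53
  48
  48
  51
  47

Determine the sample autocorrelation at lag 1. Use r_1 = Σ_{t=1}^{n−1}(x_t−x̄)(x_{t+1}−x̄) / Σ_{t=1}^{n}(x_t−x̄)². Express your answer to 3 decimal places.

Mean x̄ = (52 + 52 + 57 + 54 + 53 + 48 + 48 + 51 + 47)/9 = 51.3333
Numerator Σ_{t=1}^{8}(x_t−x̄)(x_{t+1}−x̄) = 31.8889
Denominator Σ(x_t−x̄)² = 84.0000
r_1 = 31.8889 / 84.0000 = 0.380

0.380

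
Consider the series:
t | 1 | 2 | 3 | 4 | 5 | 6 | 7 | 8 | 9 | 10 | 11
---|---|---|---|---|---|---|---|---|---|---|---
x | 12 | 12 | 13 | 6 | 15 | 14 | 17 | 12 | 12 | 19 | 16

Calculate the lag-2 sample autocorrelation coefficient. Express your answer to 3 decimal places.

Mean x̄ = (12 + 12 + 13 + 6 + 15 + 14 + 17 + 12 + 12 + 19 + 16)/11 = 13.4545
Numerator Σ_{t=1}^{9}(x_t−x̄)(x_{t+2}−x̄) = -5.5041
Denominator Σ(x_t−x̄)² = 116.7273
r_2 = -5.5041 / 116.7273 = -0.047

-0.047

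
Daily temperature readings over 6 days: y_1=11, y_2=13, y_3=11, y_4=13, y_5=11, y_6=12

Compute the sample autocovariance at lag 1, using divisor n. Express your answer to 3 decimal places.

-0.671

Mean ȳ = (11 + 13 + 11 + 13 + 11 + 12)/6 = 11.8333
Deviations: -0.8333, 1.1667, -0.8333, 1.1667, -0.8333, 0.1667
Σ_{t=1}^{5}(y_t−ȳ)(y_{t+1}−ȳ) = -4.0278
γ_1 = -4.0278 / 6 = -0.671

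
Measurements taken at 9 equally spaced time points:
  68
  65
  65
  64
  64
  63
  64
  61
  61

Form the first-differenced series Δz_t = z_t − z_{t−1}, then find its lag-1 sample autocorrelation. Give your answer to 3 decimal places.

First differences Δz: -3, 0, -1, 0, -1, 1, -3, 0
Mean of differences = -0.8750
Numerator Σ(Δz_t−Δz̄)(Δz_{t+1}−Δz̄) = -8.2656
Denominator Σ(Δz_t−Δz̄)² = 14.8750
r_1(Δz) = -8.2656 / 14.8750 = -0.556

-0.556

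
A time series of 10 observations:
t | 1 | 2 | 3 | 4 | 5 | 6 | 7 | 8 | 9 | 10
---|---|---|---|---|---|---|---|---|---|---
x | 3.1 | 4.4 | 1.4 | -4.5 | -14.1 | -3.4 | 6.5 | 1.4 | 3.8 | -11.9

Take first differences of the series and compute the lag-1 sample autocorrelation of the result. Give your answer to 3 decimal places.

-0.051

First differences Δx: 1.3, -3.0, -5.9, -9.6, 10.7, 9.9, -5.1, 2.4, -15.7
Mean of differences = -1.6667
Numerator Σ(Δx_t−Δx̄)(Δx_{t+1}−Δx̄) = -30.5378
Denominator Σ(Δx_t−Δx̄)² = 603.4200
r_1(Δx) = -30.5378 / 603.4200 = -0.051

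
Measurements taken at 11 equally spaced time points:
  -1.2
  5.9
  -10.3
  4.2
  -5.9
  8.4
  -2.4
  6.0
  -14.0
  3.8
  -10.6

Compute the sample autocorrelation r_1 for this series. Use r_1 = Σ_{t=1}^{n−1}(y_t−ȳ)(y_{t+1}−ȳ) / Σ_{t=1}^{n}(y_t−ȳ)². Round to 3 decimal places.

-0.669

Mean ȳ = (-1.2 + 5.9 − 10.3 + 4.2 − 5.9 + 8.4 − 2.4 + 6.0 − 14.0 + 3.8 − 10.6)/11 = -1.4636
Numerator Σ_{t=1}^{10}(y_t−ȳ)(y_{t+1}−ȳ) = -405.9259
Denominator Σ(y_t−ȳ)² = 606.3455
r_1 = -405.9259 / 606.3455 = -0.669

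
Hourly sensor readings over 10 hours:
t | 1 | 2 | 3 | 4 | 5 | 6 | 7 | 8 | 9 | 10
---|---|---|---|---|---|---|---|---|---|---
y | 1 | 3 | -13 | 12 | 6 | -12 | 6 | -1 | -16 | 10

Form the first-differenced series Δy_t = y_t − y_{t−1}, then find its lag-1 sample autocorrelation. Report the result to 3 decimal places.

-0.475

First differences Δy: 2, -16, 25, -6, -18, 18, -7, -15, 26
Mean of differences = 1.0000
Numerator Σ(Δy_t−Δȳ)(Δy_{t+1}−Δȳ) = -1191.0000
Denominator Σ(Δy_t−Δȳ)² = 2510.0000
r_1(Δy) = -1191.0000 / 2510.0000 = -0.475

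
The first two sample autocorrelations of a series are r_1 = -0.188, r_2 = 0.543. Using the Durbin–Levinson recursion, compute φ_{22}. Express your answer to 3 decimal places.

0.526

φ_{22} = (r_2 − r_1²) / (1 − r_1²)
r_1² = (-0.188)² = 0.035344
Numerator = 0.543 − 0.0353 = 0.5077; denominator = 1 − 0.0353 = 0.9647
φ_{22} = 0.5077 / 0.9647 = 0.526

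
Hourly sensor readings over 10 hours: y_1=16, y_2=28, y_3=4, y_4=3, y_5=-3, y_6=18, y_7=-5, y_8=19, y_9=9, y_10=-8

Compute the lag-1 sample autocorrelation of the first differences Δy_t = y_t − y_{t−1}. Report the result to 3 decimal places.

-0.589

First differences Δy: 12, -24, -1, -6, 21, -23, 24, -10, -17
Mean of differences = -2.6667
Numerator Σ(Δy_t−Δȳ)(Δy_{t+1}−Δȳ) = -1546.7778
Denominator Σ(Δy_t−Δȳ)² = 2628.0000
r_1(Δy) = -1546.7778 / 2628.0000 = -0.589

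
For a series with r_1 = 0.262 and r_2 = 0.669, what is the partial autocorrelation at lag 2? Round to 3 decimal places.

0.645

φ_{22} = (r_2 − r_1²) / (1 − r_1²)
r_1² = (0.262)² = 0.068644
Numerator = 0.669 − 0.0686 = 0.6004; denominator = 1 − 0.0686 = 0.9314
φ_{22} = 0.6004 / 0.9314 = 0.645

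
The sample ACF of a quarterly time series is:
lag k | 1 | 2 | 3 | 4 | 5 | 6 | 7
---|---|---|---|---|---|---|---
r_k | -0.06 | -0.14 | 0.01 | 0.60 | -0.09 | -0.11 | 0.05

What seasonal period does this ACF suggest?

The largest autocorrelation is r_4 = 0.60; the remaining lags stay at or below 0.05.
The dominant spike at lag 4 indicates a seasonal period of 4.

4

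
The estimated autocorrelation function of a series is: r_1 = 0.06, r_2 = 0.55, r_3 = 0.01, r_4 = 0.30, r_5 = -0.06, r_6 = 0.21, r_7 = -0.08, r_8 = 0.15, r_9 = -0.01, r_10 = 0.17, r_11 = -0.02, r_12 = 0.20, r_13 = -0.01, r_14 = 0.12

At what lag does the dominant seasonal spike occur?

The largest autocorrelation is r_2 = 0.55, with weaker echoes at lags 4 (0.30), 6 (0.21), 8 (0.15), 10 (0.17) and 12 (0.20); the remaining lags stay at or below 0.12.
The dominant spike at lag 2 indicates a seasonal period of 2.

2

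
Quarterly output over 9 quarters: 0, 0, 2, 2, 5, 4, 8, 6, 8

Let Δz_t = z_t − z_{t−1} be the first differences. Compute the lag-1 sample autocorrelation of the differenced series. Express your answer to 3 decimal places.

First differences Δz: 0, 2, 0, 3, -1, 4, -2, 2
Mean of differences = 1.0000
Numerator Σ(Δz_t−Δz̄)(Δz_{t+1}−Δz̄) = -26.0000
Denominator Σ(Δz_t−Δz̄)² = 30.0000
r_1(Δz) = -26.0000 / 30.0000 = -0.867

-0.867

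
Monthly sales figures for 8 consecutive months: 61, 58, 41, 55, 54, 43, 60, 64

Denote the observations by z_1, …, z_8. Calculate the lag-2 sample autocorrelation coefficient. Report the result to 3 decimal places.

Mean z̄ = (61 + 58 + 41 + 55 + 54 + 43 + 60 + 64)/8 = 54.5000
Deviations from mean: 6.5000, 3.5000, -13.5000, 0.5000, -0.5000, -11.5000, 5.5000, 9.5000
Σ(z_t−z̄)(z_{t+2}−z̄) = (-87.7500) + (1.7500) + (6.7500) + (-5.7500) + (-2.7500) + (-109.2500) = -197.0000
Denominator Σ(z_t−z̄)² = 490.0000
r_2 = -197.0000 / 490.0000 = -0.402

-0.402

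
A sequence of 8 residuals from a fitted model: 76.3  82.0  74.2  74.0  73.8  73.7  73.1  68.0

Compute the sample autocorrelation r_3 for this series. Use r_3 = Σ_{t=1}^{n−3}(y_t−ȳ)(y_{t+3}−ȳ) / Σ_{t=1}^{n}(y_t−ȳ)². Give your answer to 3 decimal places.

Mean ȳ = (76.3 + 82.0 + 74.2 + 74.0 + 73.8 + 73.7 + 73.1 + 68.0)/8 = 74.3875
Deviations from mean: 1.9125, 7.6125, -0.1875, -0.3875, -0.5875, -0.6875, -1.2875, -6.3875
Numerator Σ_{t=1}^{5}(y_t−ȳ)(y_{t+3}−ȳ) = -0.8330
Denominator Σ(y_t−ȳ)² = 105.0688
r_3 = -0.8330 / 105.0688 = -0.008

-0.008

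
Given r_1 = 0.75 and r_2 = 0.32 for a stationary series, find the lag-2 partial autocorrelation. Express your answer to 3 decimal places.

-0.554

φ_{22} = (r_2 − r_1²) / (1 − r_1²)
r_1² = (0.75)² = 0.5625
Numerator = 0.32 − 0.5625 = -0.2425; denominator = 1 − 0.5625 = 0.4375
φ_{22} = -0.2425 / 0.4375 = -0.554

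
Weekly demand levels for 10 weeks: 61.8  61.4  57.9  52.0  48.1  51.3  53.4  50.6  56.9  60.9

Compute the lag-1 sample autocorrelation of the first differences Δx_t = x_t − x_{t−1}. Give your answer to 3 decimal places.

0.288

First differences Δx: -0.4, -3.5, -5.9, -3.9, 3.2, 2.1, -2.8, 6.3, 4.0
Mean of differences = -0.1000
Numerator Σ(Δx_t−Δx̄)(Δx_{t+1}−Δx̄) = 40.5200
Denominator Σ(Δx_t−Δx̄)² = 140.5200
r_1(Δx) = 40.5200 / 140.5200 = 0.288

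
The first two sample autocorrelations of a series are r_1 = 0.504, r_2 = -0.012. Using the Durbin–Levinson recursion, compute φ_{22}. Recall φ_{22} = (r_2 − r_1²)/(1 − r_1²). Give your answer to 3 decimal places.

-0.357

φ_{22} = (r_2 − r_1²) / (1 − r_1²)
r_1² = (0.504)² = 0.254016
Numerator = -0.012 − 0.2540 = -0.2660; denominator = 1 − 0.2540 = 0.7460
φ_{22} = -0.2660 / 0.7460 = -0.357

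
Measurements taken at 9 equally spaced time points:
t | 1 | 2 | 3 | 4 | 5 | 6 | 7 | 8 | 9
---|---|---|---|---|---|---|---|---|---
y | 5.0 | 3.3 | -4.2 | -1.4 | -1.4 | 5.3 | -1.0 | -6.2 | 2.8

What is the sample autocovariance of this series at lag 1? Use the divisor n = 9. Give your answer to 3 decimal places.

Mean ȳ = (5.0 + 3.3 − 4.2 − 1.4 − 1.4 + 5.3 − 1.0 − 6.2 + 2.8)/9 = 0.2444
Σ_{t=1}^{8}(y_t−ȳ)(y_{t+1}−ȳ) = -12.0909
γ_1 = -12.0909 / 9 = -1.343

-1.343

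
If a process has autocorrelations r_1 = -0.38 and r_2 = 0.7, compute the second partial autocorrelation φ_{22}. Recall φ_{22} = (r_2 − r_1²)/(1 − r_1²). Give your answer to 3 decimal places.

0.649

φ_{22} = (r_2 − r_1²) / (1 − r_1²)
r_1² = (-0.38)² = 0.1444
Numerator = 0.7 − 0.1444 = 0.5556; denominator = 1 − 0.1444 = 0.8556
φ_{22} = 0.5556 / 0.8556 = 0.649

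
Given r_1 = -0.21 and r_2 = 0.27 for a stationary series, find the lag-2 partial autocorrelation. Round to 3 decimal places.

0.236

φ_{22} = (r_2 − r_1²) / (1 − r_1²)
r_1² = (-0.21)² = 0.0441
Numerator = 0.27 − 0.0441 = 0.2259; denominator = 1 − 0.0441 = 0.9559
φ_{22} = 0.2259 / 0.9559 = 0.236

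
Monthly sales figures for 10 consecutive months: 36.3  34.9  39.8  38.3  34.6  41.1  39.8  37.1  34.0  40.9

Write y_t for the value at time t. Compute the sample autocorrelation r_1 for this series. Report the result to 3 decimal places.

Mean ȳ = (36.3 + 34.9 + 39.8 + 38.3 + 34.6 + 41.1 + 39.8 + 37.1 + 34.0 + 40.9)/10 = 37.6800
Numerator Σ_{t=1}^{9}(y_t−ȳ)(y_{t+1}−ȳ) = -16.8804
Denominator Σ(y_t−ȳ)² = 64.4360
r_1 = -16.8804 / 64.4360 = -0.262

-0.262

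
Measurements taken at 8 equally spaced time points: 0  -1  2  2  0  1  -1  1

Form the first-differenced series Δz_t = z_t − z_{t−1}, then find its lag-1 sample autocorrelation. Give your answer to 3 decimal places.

First differences Δz: -1, 3, 0, -2, 1, -2, 2
Mean of differences = 0.1429
Numerator Σ(Δz_t−Δz̄)(Δz_{t+1}−Δz̄) = -11.0204
Denominator Σ(Δz_t−Δz̄)² = 22.8571
r_1(Δz) = -11.0204 / 22.8571 = -0.482

-0.482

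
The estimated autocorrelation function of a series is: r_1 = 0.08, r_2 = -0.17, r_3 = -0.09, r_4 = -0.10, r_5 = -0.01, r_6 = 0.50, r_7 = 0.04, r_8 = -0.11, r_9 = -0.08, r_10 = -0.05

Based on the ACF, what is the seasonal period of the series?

6

The largest autocorrelation is r_6 = 0.50; the remaining lags stay at or below 0.08.
The dominant spike at lag 6 indicates a seasonal period of 6.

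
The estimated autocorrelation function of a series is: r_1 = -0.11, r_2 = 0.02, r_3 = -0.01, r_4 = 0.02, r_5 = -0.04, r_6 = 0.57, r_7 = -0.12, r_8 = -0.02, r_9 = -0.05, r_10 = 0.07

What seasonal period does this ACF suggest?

The largest autocorrelation is r_6 = 0.57; the remaining lags stay at or below 0.07.
The dominant spike at lag 6 indicates a seasonal period of 6.

6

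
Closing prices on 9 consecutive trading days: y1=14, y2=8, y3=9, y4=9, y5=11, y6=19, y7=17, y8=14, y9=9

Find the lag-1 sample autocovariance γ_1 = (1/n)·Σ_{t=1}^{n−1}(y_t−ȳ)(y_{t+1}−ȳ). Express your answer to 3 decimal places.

Mean ȳ = (14 + 8 + 9 + 9 + 11 + 19 + 17 + 14 + 9)/9 = 12.2222
Σ_{t=1}^{8}(y_t−ȳ)(y_{t+1}−ȳ) = 47.2840
γ_1 = 47.2840 / 9 = 5.254

5.254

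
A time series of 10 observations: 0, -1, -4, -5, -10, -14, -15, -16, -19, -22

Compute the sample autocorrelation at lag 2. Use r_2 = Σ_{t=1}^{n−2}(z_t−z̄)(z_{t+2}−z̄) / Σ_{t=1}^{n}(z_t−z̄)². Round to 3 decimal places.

Mean z̄ = (0 − 1 − 4 − 5 − 10 − 14 − 15 − 16 − 19 − 22)/10 = -10.6000
Numerator Σ_{t=1}^{8}(z_t−z̄)(z_{t+2}−z̄) = 222.8800
Denominator Σ(z_t−z̄)² = 540.4000
r_2 = 222.8800 / 540.4000 = 0.412

0.412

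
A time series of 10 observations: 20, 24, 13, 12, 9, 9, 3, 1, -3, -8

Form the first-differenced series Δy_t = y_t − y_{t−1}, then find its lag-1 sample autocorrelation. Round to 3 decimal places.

-0.594

First differences Δy: 4, -11, -1, -3, 0, -6, -2, -4, -5
Mean of differences = -3.1111
Numerator Σ(Δy_t−Δȳ)(Δy_{t+1}−Δȳ) = -83.6790
Denominator Σ(Δy_t−Δȳ)² = 140.8889
r_1(Δy) = -83.6790 / 140.8889 = -0.594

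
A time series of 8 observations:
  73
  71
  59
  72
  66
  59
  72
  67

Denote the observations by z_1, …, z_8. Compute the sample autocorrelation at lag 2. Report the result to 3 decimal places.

-0.264

Mean z̄ = (73 + 71 + 59 + 72 + 66 + 59 + 72 + 67)/8 = 67.3750
Deviations from mean: 5.6250, 3.6250, -8.3750, 4.6250, -1.3750, -8.3750, 4.6250, -0.3750
Numerator Σ_{t=1}^{6}(z_t−z̄)(z_{t+2}−z̄) = -60.7813
Denominator Σ(z_t−z̄)² = 229.8750
r_2 = -60.7813 / 229.8750 = -0.264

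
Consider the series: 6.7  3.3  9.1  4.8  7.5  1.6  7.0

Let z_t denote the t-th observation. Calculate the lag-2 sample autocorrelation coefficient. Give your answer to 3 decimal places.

0.432

Mean z̄ = (6.7 + 3.3 + 9.1 + 4.8 + 7.5 + 1.6 + 7.0)/7 = 5.7143
Deviations from mean: 0.9857, -2.4143, 3.3857, -0.9143, 1.7857, -4.1143, 1.2857
Σ(z_t−z̄)(z_{t+2}−z̄) = (3.3373) + (2.2073) + (6.0459) + (3.7616) + (2.2959) = 17.6482
Denominator Σ(z_t−z̄)² = 40.8686
r_2 = 17.6482 / 40.8686 = 0.432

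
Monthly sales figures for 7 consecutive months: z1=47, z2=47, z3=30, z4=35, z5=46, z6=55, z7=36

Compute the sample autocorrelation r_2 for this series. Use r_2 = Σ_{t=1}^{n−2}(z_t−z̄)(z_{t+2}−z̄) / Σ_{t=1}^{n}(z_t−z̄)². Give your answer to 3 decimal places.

-0.548

Mean z̄ = (47 + 47 + 30 + 35 + 46 + 55 + 36)/7 = 42.2857
Σ(z_t−z̄)(z_{t+2}−z̄) = (-57.9184) + (-34.3469) + (-45.6327) + (-92.6327) + (-23.3469) = -253.8776
Denominator Σ(z_t−z̄)² = 463.4286
r_2 = -253.8776 / 463.4286 = -0.548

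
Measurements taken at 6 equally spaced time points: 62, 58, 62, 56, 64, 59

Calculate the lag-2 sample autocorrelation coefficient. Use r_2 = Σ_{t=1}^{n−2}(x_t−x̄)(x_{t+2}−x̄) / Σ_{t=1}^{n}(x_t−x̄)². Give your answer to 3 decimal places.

Mean x̄ = (62 + 58 + 62 + 56 + 64 + 59)/6 = 60.1667
Deviations from mean: 1.8333, -2.1667, 1.8333, -4.1667, 3.8333, -1.1667
Σ(x_t−x̄)(x_{t+2}−x̄) = (3.3611) + (9.0278) + (7.0278) + (4.8611) = 24.2778
Denominator Σ(x_t−x̄)² = 44.8333
r_2 = 24.2778 / 44.8333 = 0.542

0.542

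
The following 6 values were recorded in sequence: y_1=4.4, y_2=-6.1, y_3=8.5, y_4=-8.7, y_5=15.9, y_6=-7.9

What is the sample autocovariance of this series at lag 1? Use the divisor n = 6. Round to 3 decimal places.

-71.229

Mean ȳ = (4.4 − 6.1 + 8.5 − 8.7 + 15.9 − 7.9)/6 = 1.0167
Deviations: 3.3833, -7.1167, 7.4833, -9.7167, 14.8833, -8.9167
Σ_{t=1}^{5}(y_t−ȳ)(y_{t+1}−ȳ) = -427.3736
γ_1 = -427.3736 / 6 = -71.229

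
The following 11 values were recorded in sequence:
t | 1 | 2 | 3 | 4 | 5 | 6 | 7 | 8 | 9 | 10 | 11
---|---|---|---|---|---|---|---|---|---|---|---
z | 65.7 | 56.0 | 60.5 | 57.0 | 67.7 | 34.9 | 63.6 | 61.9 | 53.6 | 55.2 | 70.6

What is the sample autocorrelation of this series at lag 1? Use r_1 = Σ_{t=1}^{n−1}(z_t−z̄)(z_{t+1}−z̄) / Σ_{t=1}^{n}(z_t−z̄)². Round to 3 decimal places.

-0.428

Mean z̄ = (65.7 + 56.0 + 60.5 + 57.0 + 67.7 + 34.9 + 63.6 + 61.9 + 53.6 + 55.2 + 70.6)/11 = 58.7909
Numerator Σ_{t=1}^{10}(z_t−z̄)(z_{t+1}−z̄) = -395.7610
Denominator Σ(z_t−z̄)² = 923.8891
r_1 = -395.7610 / 923.8891 = -0.428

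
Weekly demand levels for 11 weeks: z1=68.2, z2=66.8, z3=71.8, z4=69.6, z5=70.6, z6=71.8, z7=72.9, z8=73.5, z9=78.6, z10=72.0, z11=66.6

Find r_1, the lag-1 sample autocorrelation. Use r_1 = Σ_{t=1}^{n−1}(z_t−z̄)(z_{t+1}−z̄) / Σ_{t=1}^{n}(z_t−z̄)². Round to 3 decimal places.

0.299

Mean z̄ = (68.2 + 66.8 + 71.8 + 69.6 + 70.6 + 71.8 + 72.9 + 73.5 + 78.6 + 72.0 + 66.6)/11 = 71.1273
Numerator Σ_{t=1}^{10}(z_t−z̄)(z_{t+1}−z̄) = 34.8793
Denominator Σ(z_t−z̄)² = 116.6818
r_1 = 34.8793 / 116.6818 = 0.299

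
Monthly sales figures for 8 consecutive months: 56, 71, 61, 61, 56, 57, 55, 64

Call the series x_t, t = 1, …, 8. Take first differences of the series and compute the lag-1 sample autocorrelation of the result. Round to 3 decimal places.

-0.370

First differences Δx: 15, -10, 0, -5, 1, -2, 9
Mean of differences = 1.1429
Numerator Σ(Δx_t−Δx̄)(Δx_{t+1}−Δx̄) = -158.0204
Denominator Σ(Δx_t−Δx̄)² = 426.8571
r_1(Δx) = -158.0204 / 426.8571 = -0.370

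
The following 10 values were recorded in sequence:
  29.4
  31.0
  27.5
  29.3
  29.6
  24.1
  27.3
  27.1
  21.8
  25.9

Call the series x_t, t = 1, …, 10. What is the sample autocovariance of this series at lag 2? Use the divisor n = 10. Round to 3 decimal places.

Mean x̄ = (29.4 + 31.0 + 27.5 + 29.3 + 29.6 + 24.1 + 27.3 + 27.1 + 21.8 + 25.9)/10 = 27.3000
Σ_{t=1}^{8}(x_t−x̄)(x_{t+2}−x̄) = 2.8000
γ_2 = 2.8000 / 10 = 0.280

0.280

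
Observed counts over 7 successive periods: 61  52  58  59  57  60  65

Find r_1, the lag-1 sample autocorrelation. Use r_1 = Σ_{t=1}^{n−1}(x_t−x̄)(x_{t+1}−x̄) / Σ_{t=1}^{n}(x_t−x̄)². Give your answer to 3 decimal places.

-0.045

Mean x̄ = (61 + 52 + 58 + 59 + 57 + 60 + 65)/7 = 58.8571
Deviations from mean: 2.1429, -6.8571, -0.8571, 0.1429, -1.8571, 1.1429, 6.1429
Numerator Σ_{t=1}^{6}(x_t−x̄)(x_{t+1}−x̄) = -4.3061
Denominator Σ(x_t−x̄)² = 94.8571
r_1 = -4.3061 / 94.8571 = -0.045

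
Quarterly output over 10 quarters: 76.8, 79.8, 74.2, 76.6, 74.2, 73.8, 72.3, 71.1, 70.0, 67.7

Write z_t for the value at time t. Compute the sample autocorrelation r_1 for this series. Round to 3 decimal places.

0.529

Mean z̄ = (76.8 + 79.8 + 74.2 + 76.6 + 74.2 + 73.8 + 72.3 + 71.1 + 70.0 + 67.7)/10 = 73.6500
Numerator Σ_{t=1}^{9}(z_t−z̄)(z_{t+1}−z̄) = 60.3475
Denominator Σ(z_t−z̄)² = 114.1250
r_1 = 60.3475 / 114.1250 = 0.529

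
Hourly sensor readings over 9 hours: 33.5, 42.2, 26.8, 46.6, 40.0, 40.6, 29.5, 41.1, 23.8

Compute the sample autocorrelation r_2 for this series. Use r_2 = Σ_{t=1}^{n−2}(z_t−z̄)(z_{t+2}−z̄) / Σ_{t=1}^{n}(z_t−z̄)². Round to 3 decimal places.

Mean z̄ = (33.5 + 42.2 + 26.8 + 46.6 + 40.0 + 40.6 + 29.5 + 41.1 + 23.8)/9 = 36.0111
Σ(z_t−z̄)(z_{t+2}−z̄) = (23.1301) + (65.5335) + (-36.7421) + (48.5912) + (-25.9721) + (23.3523) + (79.5079) = 177.4009
Denominator Σ(z_t−z̄)² = 495.9489
r_2 = 177.4009 / 495.9489 = 0.358

0.358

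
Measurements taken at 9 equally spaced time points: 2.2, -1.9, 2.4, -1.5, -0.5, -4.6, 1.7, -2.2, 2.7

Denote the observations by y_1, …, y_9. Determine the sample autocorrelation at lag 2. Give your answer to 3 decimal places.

Mean ȳ = (2.2 − 1.9 + 2.4 − 1.5 − 0.5 − 4.6 + 1.7 − 2.2 + 2.7)/9 = -0.1889
Numerator Σ_{t=1}^{7}(y_t−ȳ)(y_{t+2}−ȳ) = 27.1464
Denominator Σ(y_t−ȳ)² = 52.5689
r_2 = 27.1464 / 52.5689 = 0.516

0.516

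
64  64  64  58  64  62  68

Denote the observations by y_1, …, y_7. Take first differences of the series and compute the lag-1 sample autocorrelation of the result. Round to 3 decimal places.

First differences Δy: 0, 0, -6, 6, -2, 6
Mean of differences = 0.6667
Numerator Σ(Δy_t−Δȳ)(Δy_{t+1}−Δȳ) = -59.1111
Denominator Σ(Δy_t−Δȳ)² = 109.3333
r_1(Δy) = -59.1111 / 109.3333 = -0.541

-0.541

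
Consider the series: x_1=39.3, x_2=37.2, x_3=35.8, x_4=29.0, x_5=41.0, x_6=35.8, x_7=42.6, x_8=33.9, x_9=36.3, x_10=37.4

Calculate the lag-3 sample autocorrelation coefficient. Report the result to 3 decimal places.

-0.543

Mean x̄ = (39.3 + 37.2 + 35.8 + 29.0 + 41.0 + 35.8 + 42.6 + 33.9 + 36.3 + 37.4)/10 = 36.8300
Σ(x_t−x̄)(x_{t+3}−x̄) = (-19.3401) + (1.5429) + (1.0609) + (-45.1791) + (-12.2181) + (0.5459) + (3.2889) = -70.2987
Denominator Σ(x_t−x̄)² = 129.5410
r_3 = -70.2987 / 129.5410 = -0.543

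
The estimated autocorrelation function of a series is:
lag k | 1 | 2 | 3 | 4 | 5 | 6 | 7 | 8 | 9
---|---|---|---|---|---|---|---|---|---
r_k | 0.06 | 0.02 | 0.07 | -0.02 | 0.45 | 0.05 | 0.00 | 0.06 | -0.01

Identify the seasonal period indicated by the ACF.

The largest autocorrelation is r_5 = 0.45; the remaining lags stay at or below 0.07.
The dominant spike at lag 5 indicates a seasonal period of 5.

5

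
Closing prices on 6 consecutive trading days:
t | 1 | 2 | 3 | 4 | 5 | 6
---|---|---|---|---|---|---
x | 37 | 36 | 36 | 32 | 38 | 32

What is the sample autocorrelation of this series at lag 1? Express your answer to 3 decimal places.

-0.559

Mean x̄ = (37 + 36 + 36 + 32 + 38 + 32)/6 = 35.1667
Deviations from mean: 1.8333, 0.8333, 0.8333, -3.1667, 2.8333, -3.1667
Σ(x_t−x̄)(x_{t+1}−x̄) = (1.5278) + (0.6944) + (-2.6389) + (-8.9722) + (-8.9722) = -18.3611
Denominator Σ(x_t−x̄)² = 32.8333
r_1 = -18.3611 / 32.8333 = -0.559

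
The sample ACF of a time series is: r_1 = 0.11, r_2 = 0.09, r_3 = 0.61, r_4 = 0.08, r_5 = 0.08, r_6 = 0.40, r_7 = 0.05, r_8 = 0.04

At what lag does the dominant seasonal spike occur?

The largest autocorrelation is r_3 = 0.61, with a weaker echo at lag 6 (0.40); the remaining lags stay at or below 0.11.
The dominant spike at lag 3 indicates a seasonal period of 3.

3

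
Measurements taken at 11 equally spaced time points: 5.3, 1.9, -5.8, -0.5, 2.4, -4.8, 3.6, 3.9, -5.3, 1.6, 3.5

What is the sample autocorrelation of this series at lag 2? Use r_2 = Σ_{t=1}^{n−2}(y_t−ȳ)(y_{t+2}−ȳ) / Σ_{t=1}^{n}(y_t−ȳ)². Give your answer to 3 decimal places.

-0.504

Mean ȳ = (5.3 + 1.9 − 5.8 − 0.5 + 2.4 − 4.8 + 3.6 + 3.9 − 5.3 + 1.6 + 3.5)/11 = 0.5273
Numerator Σ_{t=1}^{9}(y_t−ȳ)(y_{t+2}−ȳ) = -81.8088
Denominator Σ(y_t−ȳ)² = 162.4018
r_2 = -81.8088 / 162.4018 = -0.504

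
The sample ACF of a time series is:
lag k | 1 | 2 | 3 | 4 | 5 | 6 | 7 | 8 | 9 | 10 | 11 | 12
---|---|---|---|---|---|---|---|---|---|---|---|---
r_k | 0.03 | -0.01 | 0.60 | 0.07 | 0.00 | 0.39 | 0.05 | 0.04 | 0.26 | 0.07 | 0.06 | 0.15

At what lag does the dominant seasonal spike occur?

3

The largest autocorrelation is r_3 = 0.60, with weaker echoes at lags 6 (0.39), 9 (0.26) and 12 (0.15); the remaining lags stay at or below 0.07.
The dominant spike at lag 3 indicates a seasonal period of 3.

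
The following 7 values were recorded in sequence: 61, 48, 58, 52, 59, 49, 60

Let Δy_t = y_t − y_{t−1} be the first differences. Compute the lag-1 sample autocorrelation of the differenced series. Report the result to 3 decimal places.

First differences Δy: -13, 10, -6, 7, -10, 11
Mean of differences = -0.1667
Numerator Σ(Δy_t−Δȳ)(Δy_{t+1}−Δȳ) = -411.8611
Denominator Σ(Δy_t−Δȳ)² = 574.8333
r_1(Δy) = -411.8611 / 574.8333 = -0.716

-0.716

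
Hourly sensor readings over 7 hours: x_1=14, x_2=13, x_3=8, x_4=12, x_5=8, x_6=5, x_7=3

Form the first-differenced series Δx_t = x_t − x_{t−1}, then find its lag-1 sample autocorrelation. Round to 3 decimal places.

First differences Δx: -1, -5, 4, -4, -3, -2
Mean of differences = -1.8333
Numerator Σ(Δx_t−Δx̄)(Δx_{t+1}−Δx̄) = -31.0278
Denominator Σ(Δx_t−Δx̄)² = 50.8333
r_1(Δx) = -31.0278 / 50.8333 = -0.610

-0.610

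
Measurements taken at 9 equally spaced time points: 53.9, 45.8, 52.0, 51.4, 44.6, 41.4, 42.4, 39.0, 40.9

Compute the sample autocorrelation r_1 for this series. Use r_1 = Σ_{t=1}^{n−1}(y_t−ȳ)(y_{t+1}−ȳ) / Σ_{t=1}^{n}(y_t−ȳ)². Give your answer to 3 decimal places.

Mean ȳ = (53.9 + 45.8 + 52.0 + 51.4 + 44.6 + 41.4 + 42.4 + 39.0 + 40.9)/9 = 45.7111
Numerator Σ_{t=1}^{8}(y_t−ȳ)(y_{t+1}−ȳ) = 104.3165
Denominator Σ(y_t−ȳ)² = 237.9489
r_1 = 104.3165 / 237.9489 = 0.438

0.438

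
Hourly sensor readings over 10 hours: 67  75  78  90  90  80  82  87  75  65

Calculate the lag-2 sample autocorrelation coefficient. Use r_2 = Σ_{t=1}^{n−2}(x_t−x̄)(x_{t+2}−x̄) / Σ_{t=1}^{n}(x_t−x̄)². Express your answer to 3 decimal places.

Mean x̄ = (67 + 75 + 78 + 90 + 90 + 80 + 82 + 87 + 75 + 65)/10 = 78.9000
Numerator Σ_{t=1}^{8}(x_t−x̄)(x_{t+2}−x̄) = -111.7200
Denominator Σ(x_t−x̄)² = 688.9000
r_2 = -111.7200 / 688.9000 = -0.162

-0.162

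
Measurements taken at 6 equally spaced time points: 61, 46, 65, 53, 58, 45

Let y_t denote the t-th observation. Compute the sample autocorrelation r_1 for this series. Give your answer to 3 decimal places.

Mean ȳ = (61 + 46 + 65 + 53 + 58 + 45)/6 = 54.6667
Deviations from mean: 6.3333, -8.6667, 10.3333, -1.6667, 3.3333, -9.6667
Σ(y_t−ȳ)(y_{t+1}−ȳ) = (-54.8889) + (-89.5556) + (-17.2222) + (-5.5556) + (-32.2222) = -199.4444
Denominator Σ(y_t−ȳ)² = 329.3333
r_1 = -199.4444 / 329.3333 = -0.606

-0.606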